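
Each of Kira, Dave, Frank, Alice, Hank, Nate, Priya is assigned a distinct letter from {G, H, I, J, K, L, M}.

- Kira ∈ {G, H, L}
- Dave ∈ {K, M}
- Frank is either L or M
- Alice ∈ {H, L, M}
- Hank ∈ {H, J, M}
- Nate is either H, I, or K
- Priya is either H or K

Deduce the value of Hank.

J

The 7 variables together cover exactly {G, H, I, J, K, L, M} — 7 values for 7 variables — and G appears only in Kira's list, so Kira = G.
The 6 still-open variables draw from only 6 values {H, I, J, K, L, M}, so each is used; only Nate can be I, hence Nate = I.
Among the 5 still-open variables, J fits only Hank (and all 5 values in {H, J, K, L, M} must be used), so Hank = J.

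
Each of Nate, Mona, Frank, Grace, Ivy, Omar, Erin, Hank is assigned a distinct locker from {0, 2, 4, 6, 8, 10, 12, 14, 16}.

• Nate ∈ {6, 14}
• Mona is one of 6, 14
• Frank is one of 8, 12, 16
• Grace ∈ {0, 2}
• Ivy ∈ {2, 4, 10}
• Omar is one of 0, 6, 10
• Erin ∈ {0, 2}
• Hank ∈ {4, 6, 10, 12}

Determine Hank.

The 2 variables Nate and Mona are confined to {6, 14}, which locks those values in; drop them from Omar, Hank.
Grace and Erin share exactly the 2 values {0, 2}; by pigeonhole those values go to them, so strike 0, 2 from Ivy, Omar.
Omar has just one choice, so Omar = 10. Eliminate 10 elsewhere: Ivy, Hank.
Ivy has just one choice, so Ivy = 4. So Hank can't be 4.
So Hank = 12.

12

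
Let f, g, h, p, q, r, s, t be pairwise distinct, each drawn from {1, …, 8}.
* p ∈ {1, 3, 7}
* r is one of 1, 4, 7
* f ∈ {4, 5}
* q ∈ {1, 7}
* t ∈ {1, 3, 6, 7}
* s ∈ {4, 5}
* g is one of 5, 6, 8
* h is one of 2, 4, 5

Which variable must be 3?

The 8 variables draw from only 8 values {1, 2, 3, 4, 5, 6, 7, 8}, so each is used; only h can be 2, hence h = 2.
Among the 7 still-open variables, 8 fits only g (and all 7 values in {1, 3, 4, 5, 6, 7, 8} must be used), so g = 8.
Among the 6 still-open variables, 6 fits only t (and all 6 values in {1, 3, 4, 5, 6, 7} must be used), so t = 6.
The 5 still-open variables draw from only 5 values {1, 3, 4, 5, 7}, so each is used; only p can be 3, hence p = 3.

p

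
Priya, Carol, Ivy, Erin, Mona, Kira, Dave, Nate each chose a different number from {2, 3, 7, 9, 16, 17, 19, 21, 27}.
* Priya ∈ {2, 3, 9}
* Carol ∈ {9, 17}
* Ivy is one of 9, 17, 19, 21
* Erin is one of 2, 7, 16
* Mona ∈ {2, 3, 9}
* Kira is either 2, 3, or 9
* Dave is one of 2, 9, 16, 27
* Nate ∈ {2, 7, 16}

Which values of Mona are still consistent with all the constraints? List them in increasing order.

Priya, Mona, Kira between them cover only {2, 3, 9} — a naked triple. Remove those values from Carol, Ivy, Erin, Dave, Nate.
That leaves Carol = 17. Eliminate 17 elsewhere: Ivy.
The 2 variables Erin and Nate are confined to {7, 16}, which locks those values in; drop them from Dave.
Dave's domain is down to {27}, so Dave = 27.
No further eliminations apply; Mona can still be any of 2, 3, 9.

2, 3, 9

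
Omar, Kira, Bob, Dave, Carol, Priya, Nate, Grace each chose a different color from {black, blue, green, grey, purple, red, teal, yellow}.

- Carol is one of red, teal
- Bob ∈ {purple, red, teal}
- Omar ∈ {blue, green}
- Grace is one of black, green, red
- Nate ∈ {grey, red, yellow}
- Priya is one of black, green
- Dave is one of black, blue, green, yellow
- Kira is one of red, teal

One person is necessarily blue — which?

Omar

Among the 8 variables, grey fits only Nate (and all 8 values in {black, blue, green, grey, purple, red, teal, yellow} must be used), so Nate = grey.
Among the 7 still-open variables, purple fits only Bob (and all 7 values in {black, blue, green, purple, red, teal, yellow} must be used), so Bob = purple.
The 6 still-open variables draw from only 6 values {black, blue, green, red, teal, yellow}, so each is used; only Dave can be yellow, hence Dave = yellow.
The 5 still-open variables draw from only 5 values {black, blue, green, red, teal}, so each is used; only Omar can be blue, hence Omar = blue.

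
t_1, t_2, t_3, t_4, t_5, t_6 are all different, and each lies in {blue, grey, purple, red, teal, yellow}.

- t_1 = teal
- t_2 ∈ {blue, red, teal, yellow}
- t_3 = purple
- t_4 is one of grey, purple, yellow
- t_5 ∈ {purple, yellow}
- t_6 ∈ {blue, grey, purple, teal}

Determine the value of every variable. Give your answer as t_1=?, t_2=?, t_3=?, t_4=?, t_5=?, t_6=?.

t_1 must be teal (only option left). Remove teal from t_2, t_6.
t_3's domain is down to {purple}, so t_3 = purple. Strike purple from t_4, t_5, t_6.
t_5 must be yellow (only option left). So t_2, t_4 can't be yellow.
t_4's domain is down to {grey}, so t_4 = grey. Strike grey from t_6.
t_6 must be blue (only option left). Remove blue from t_2.
t_2's domain is down to {red}, so t_2 = red.

t_1=teal, t_2=red, t_3=purple, t_4=grey, t_5=yellow, t_6=blue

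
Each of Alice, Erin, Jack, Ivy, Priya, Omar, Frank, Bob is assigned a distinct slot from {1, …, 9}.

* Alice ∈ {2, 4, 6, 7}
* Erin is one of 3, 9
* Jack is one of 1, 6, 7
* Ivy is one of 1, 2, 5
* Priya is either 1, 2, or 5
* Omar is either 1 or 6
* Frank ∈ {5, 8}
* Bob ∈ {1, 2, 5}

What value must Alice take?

The 3 variables Ivy, Priya, Bob are confined to {1, 2, 5}, which locks those values in; drop them from Alice, Jack, Omar, Frank.
Omar must be 6 (only option left). So Alice, Jack can't be 6.
That leaves Frank = 8.
That leaves Jack = 7. Strike 7 from Alice.
So Alice = 4.

4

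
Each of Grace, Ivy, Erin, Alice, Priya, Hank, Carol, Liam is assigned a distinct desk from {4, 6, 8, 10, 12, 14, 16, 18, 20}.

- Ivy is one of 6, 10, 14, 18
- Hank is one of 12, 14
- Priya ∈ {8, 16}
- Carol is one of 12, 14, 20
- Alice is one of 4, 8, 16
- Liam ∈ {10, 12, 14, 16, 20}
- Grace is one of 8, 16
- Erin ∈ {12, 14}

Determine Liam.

Grace and Priya between them cover only {8, 16} — a naked pair. Remove those values from Alice, Liam.
Alice must be 4 (only option left).
Erin and Hank between them cover only {12, 14} — a naked pair. Remove those values from Ivy, Carol, Liam.
That leaves Carol = 20. So Liam can't be 20.
So Liam = 10.

10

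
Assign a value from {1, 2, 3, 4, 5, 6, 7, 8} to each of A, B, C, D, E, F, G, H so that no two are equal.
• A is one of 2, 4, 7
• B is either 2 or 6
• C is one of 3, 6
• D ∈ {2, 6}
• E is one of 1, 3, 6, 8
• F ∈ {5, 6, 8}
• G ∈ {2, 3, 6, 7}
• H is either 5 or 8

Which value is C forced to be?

3

The 8 variables draw from only 8 values {1, 2, 3, 4, 5, 6, 7, 8}, so each is used; only E can be 1, hence E = 1.
The 7 still-open variables together cover exactly {2, 3, 4, 5, 6, 7, 8} — 7 values for 7 variables — and 4 appears only in A's list, so A = 4.
The 6 still-open variables together cover exactly {2, 3, 5, 6, 7, 8} — 6 values for 6 variables — and 7 appears only in G's list, so G = 7.
Among the 5 still-open variables, 3 fits only C (and all 5 values in {2, 3, 5, 6, 8} must be used), so C = 3.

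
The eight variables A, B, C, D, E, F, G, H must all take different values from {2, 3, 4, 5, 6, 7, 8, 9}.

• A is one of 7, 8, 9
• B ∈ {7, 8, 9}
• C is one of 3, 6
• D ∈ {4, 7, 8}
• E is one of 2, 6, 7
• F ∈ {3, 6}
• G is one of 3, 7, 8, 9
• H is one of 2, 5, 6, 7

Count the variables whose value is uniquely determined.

The 8 variables together cover exactly {2, 3, 4, 5, 6, 7, 8, 9} — 8 values for 8 variables — and 4 appears only in D's list, so D = 4.
The 7 still-open variables draw from only 7 values {2, 3, 5, 6, 7, 8, 9}, so each is used; only H can be 5, hence H = 5.
The 6 still-open variables together cover exactly {2, 3, 6, 7, 8, 9} — 6 values for 6 variables — and 2 appears only in E's list, so E = 2.
C and F between them cover only {3, 6} — a naked pair. Remove those values from G.
Determined: D=4, E=2, H=5. The other variables each still have more than one consistent value. That makes 3.

3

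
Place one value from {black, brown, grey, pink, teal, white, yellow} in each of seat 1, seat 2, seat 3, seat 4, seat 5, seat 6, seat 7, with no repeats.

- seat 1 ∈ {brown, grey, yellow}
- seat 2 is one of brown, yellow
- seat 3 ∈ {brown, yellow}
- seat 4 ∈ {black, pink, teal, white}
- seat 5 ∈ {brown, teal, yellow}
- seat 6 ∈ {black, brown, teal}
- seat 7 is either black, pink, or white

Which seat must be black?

The 7 variables together cover exactly {black, brown, grey, pink, teal, white, yellow} — 7 values for 7 variables — and grey appears only in seat 1's list, so seat 1 = grey.
The 2 variables seat 2 and seat 3 are confined to {brown, yellow}, which locks those values in; drop them from seat 5, seat 6.
seat 5 has just one choice, so seat 5 = teal. So seat 4, seat 6 can't be teal.
So black goes to seat 6.

seat 6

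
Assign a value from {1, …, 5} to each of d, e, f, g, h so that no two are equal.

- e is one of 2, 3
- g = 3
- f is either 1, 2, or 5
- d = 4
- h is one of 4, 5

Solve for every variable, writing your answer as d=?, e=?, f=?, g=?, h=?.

d has just one choice, so d = 4. Eliminate 4 elsewhere: h.
g must be 3 (only option left). Eliminate 3 elsewhere: e.
h must be 5 (only option left). Remove 5 from f.
e's domain is down to {2}, so e = 2. So f can't be 2.
f's domain is down to {1}, so f = 1.

d=4, e=2, f=1, g=3, h=5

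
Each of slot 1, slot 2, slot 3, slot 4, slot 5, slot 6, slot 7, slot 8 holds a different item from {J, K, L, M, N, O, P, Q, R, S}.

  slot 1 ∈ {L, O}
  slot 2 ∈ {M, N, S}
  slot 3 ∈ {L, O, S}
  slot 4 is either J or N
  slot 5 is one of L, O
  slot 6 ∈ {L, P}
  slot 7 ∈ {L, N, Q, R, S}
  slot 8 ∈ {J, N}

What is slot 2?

slot 1 and slot 5 share exactly the 2 values {L, O}; by pigeonhole those values go to them, so strike L, O from slot 3, slot 6, slot 7.
That leaves slot 3 = S. Remove S from slot 2, slot 7.
slot 6 must be P (only option left).
slot 4 and slot 8 between them cover only {J, N} — a naked pair. Remove those values from slot 2, slot 7.
So slot 2 = M.

M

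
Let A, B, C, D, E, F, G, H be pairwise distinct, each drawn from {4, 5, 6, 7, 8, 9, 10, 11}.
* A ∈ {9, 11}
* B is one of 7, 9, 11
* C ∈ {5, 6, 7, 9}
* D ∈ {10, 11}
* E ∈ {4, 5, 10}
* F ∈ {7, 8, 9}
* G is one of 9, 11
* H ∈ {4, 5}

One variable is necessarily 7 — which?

The 8 variables draw from only 8 values {4, 5, 6, 7, 8, 9, 10, 11}, so each is used; only C can be 6, hence C = 6.
The 7 still-open variables draw from only 7 values {4, 5, 7, 8, 9, 10, 11}, so each is used; only F can be 8, hence F = 8.
The 6 still-open variables together cover exactly {4, 5, 7, 9, 10, 11} — 6 values for 6 variables — and 7 appears only in B's list, so B = 7.

B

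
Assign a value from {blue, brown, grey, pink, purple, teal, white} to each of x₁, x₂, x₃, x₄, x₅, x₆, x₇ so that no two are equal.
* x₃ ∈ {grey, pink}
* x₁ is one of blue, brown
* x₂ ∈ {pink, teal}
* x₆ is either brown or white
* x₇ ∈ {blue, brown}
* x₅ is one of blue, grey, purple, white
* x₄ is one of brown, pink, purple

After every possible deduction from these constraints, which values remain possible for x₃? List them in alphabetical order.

grey, pink

Among the 7 variables, teal fits only x₂ (and all 7 values in {blue, brown, grey, pink, purple, teal, white} must be used), so x₂ = teal.
The 2 variables x₁ and x₇ are confined to {blue, brown}, which locks those values in; drop them from x₄, x₅, x₆.
x₆ has just one choice, so x₆ = white. Eliminate white elsewhere: x₅.
No further eliminations apply; x₃ can still be any of grey, pink.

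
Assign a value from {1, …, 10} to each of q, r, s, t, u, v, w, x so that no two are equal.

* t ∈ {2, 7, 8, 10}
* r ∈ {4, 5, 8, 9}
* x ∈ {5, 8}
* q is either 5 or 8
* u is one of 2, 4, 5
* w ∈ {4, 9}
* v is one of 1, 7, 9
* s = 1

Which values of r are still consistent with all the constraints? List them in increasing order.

4, 9

s must be 1 (only option left). Strike 1 from v.
The 7 still-open variables draw from only 7 values {2, 4, 5, 7, 8, 9, 10}, so each is used; only t can be 10, hence t = 10.
The 6 still-open variables draw from only 6 values {2, 4, 5, 7, 8, 9}, so each is used; only u can be 2, hence u = 2.
The 5 still-open variables draw from only 5 values {4, 5, 7, 8, 9}, so each is used; only v can be 7, hence v = 7.
The 2 variables q and x are confined to {5, 8}, which locks those values in; drop them from r.
No further eliminations apply; r can still be any of 4, 9.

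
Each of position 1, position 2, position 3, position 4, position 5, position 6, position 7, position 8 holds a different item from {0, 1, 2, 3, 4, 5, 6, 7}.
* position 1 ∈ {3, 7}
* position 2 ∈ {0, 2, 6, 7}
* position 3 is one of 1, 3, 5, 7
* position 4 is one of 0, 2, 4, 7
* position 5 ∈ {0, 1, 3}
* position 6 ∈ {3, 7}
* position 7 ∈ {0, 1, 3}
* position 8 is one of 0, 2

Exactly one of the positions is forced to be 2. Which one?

position 8

The 8 variables together cover exactly {0, 1, 2, 3, 4, 5, 6, 7} — 8 values for 8 variables — and 4 appears only in position 4's list, so position 4 = 4.
Among the 7 still-open variables, 5 fits only position 3 (and all 7 values in {0, 1, 2, 3, 5, 6, 7} must be used), so position 3 = 5.
The 6 still-open variables together cover exactly {0, 1, 2, 3, 6, 7} — 6 values for 6 variables — and 6 appears only in position 2's list, so position 2 = 6.
Among the 5 still-open variables, 2 fits only position 8 (and all 5 values in {0, 1, 2, 3, 7} must be used), so position 8 = 2.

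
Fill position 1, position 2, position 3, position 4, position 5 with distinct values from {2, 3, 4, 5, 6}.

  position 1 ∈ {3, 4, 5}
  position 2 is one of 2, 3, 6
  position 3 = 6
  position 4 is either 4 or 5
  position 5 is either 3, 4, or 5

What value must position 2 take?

2

position 3's domain is down to {6}, so position 3 = 6. Strike 6 from position 2.
The 4 still-open variables together cover exactly {2, 3, 4, 5} — 4 values for 4 variables — and 2 appears only in position 2's list, so position 2 = 2.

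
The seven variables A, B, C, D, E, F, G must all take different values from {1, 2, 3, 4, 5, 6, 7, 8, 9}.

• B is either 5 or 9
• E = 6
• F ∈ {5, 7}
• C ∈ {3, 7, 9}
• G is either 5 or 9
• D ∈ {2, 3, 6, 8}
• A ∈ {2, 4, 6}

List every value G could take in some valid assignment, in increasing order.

E must be 6 (only option left). Eliminate 6 elsewhere: A, D.
The 2 variables B and G are confined to {5, 9}, which locks those values in; drop them from C, F.
F's domain is down to {7}, so F = 7. Remove 7 from C.
C's domain is down to {3}, so C = 3. Eliminate 3 elsewhere: D.
No further eliminations apply; G can still be any of 5, 9.

5, 9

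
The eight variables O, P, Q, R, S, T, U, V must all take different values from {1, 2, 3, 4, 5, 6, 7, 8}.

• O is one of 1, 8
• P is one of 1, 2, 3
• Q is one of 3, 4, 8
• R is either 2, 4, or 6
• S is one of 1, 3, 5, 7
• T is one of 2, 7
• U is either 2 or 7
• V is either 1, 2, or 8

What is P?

The 8 variables draw from only 8 values {1, 2, 3, 4, 5, 6, 7, 8}, so each is used; only S can be 5, hence S = 5.
Among the 7 still-open variables, 6 fits only R (and all 7 values in {1, 2, 3, 4, 6, 7, 8} must be used), so R = 6.
The 6 still-open variables draw from only 6 values {1, 2, 3, 4, 7, 8}, so each is used; only Q can be 4, hence Q = 4.
Among the 5 still-open variables, 3 fits only P (and all 5 values in {1, 2, 3, 7, 8} must be used), so P = 3.

3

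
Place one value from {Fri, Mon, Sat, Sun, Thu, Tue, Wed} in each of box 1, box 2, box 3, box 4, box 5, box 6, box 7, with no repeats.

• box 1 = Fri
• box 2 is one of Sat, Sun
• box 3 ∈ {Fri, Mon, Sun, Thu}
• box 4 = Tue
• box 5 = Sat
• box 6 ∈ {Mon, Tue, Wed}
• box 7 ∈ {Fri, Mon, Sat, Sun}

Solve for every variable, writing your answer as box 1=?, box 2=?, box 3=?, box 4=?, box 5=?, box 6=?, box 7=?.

box 1's domain is down to {Fri}, so box 1 = Fri. Eliminate Fri elsewhere: box 3, box 7.
box 4's domain is down to {Tue}, so box 4 = Tue. Strike Tue from box 6.
box 5's domain is down to {Sat}, so box 5 = Sat. Strike Sat from box 2, box 7.
box 2 must be Sun (only option left). So box 3, box 7 can't be Sun.
box 7 has just one choice, so box 7 = Mon. Strike Mon from box 3, box 6.
box 3 has just one choice, so box 3 = Thu.
box 6 must be Wed (only option left).

box 1=Fri, box 2=Sun, box 3=Thu, box 4=Tue, box 5=Sat, box 6=Wed, box 7=Mon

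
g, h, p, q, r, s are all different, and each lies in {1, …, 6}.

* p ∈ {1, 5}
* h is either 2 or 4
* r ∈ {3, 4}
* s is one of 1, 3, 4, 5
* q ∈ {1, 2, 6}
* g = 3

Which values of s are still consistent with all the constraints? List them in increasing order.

g must be 3 (only option left). Eliminate 3 elsewhere: r, s.
r's domain is down to {4}, so r = 4. Strike 4 from h, s.
h must be 2 (only option left). So q can't be 2.
Among the 3 still-open variables, 6 fits only q (and all 3 values in {1, 5, 6} must be used), so q = 6.
No further eliminations apply; s can still be any of 1, 5.

1, 5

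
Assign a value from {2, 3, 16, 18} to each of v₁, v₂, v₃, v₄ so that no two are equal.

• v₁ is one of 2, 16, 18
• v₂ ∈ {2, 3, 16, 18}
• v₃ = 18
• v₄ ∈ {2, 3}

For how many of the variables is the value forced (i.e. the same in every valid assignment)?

1

v₃ has just one choice, so v₃ = 18. Remove 18 from v₁, v₂.
Determined: v₃=18. The other variables each still have more than one consistent value. That makes 1.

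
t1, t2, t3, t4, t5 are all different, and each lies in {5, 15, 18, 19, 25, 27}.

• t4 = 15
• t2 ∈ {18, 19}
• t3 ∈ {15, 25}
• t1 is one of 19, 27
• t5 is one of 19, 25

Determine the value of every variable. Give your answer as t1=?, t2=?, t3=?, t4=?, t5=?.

t4 has just one choice, so t4 = 15. Remove 15 from t3.
That leaves t3 = 25. Strike 25 from t5.
t5 must be 19 (only option left). Eliminate 19 elsewhere: t1, t2.
t1's domain is down to {27}, so t1 = 27.
t2 must be 18 (only option left).

t1=27, t2=18, t3=25, t4=15, t5=19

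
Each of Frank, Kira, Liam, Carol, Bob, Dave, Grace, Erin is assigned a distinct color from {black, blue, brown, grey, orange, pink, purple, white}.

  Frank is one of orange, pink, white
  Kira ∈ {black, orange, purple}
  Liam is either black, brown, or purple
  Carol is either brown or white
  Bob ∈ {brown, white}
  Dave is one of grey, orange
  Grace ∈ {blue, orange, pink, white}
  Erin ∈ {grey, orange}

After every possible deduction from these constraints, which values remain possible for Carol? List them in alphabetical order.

brown, white

Among the 8 variables, blue fits only Grace (and all 8 values in {black, blue, brown, grey, orange, pink, purple, white} must be used), so Grace = blue.
The 7 still-open variables together cover exactly {black, brown, grey, orange, pink, purple, white} — 7 values for 7 variables — and pink appears only in Frank's list, so Frank = pink.
Carol and Bob share exactly the 2 values {brown, white}; by pigeonhole those values go to them, so strike brown, white from Liam.
The 2 variables Dave and Erin are confined to {grey, orange}, which locks those values in; drop them from Kira.
No further eliminations apply; Carol can still be any of brown, white.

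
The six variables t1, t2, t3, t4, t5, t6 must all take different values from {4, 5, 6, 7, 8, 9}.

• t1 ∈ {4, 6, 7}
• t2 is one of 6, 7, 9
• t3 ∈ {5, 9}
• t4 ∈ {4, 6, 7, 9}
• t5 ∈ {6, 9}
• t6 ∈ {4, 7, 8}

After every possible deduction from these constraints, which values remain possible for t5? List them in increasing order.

6, 9

The 6 variables draw from only 6 values {4, 5, 6, 7, 8, 9}, so each is used; only t3 can be 5, hence t3 = 5.
The 5 still-open variables together cover exactly {4, 6, 7, 8, 9} — 5 values for 5 variables — and 8 appears only in t6's list, so t6 = 8.
No further eliminations apply; t5 can still be any of 6, 9.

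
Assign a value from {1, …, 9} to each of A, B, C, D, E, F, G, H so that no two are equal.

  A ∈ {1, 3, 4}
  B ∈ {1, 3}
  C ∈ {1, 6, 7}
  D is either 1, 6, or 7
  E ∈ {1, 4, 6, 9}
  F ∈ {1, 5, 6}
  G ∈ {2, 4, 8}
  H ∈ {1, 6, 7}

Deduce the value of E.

C, D, H share exactly the 3 values {1, 6, 7}; by pigeonhole those values go to them, so strike 1, 6, 7 from A, B, E, F.
B has just one choice, so B = 3. So A can't be 3.
F's domain is down to {5}, so F = 5.
A must be 4 (only option left). Eliminate 4 elsewhere: E, G.
So E = 9.

9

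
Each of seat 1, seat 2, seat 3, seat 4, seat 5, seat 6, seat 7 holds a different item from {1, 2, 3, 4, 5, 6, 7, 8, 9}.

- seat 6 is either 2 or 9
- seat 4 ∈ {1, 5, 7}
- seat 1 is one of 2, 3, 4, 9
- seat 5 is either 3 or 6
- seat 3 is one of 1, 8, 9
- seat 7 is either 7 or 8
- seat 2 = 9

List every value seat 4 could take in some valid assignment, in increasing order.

1, 5, 7

seat 2 has just one choice, so seat 2 = 9. Eliminate 9 elsewhere: seat 1, seat 3, seat 6.
seat 6's domain is down to {2}, so seat 6 = 2. Eliminate 2 elsewhere: seat 1.
No further eliminations apply; seat 4 can still be any of 1, 5, 7.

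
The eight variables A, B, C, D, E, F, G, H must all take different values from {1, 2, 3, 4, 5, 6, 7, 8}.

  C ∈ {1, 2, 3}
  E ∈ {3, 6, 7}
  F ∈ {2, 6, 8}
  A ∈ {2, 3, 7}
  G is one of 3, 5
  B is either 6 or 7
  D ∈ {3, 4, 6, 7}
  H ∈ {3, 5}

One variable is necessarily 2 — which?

The 8 variables together cover exactly {1, 2, 3, 4, 5, 6, 7, 8} — 8 values for 8 variables — and 1 appears only in C's list, so C = 1.
The 7 still-open variables together cover exactly {2, 3, 4, 5, 6, 7, 8} — 7 values for 7 variables — and 4 appears only in D's list, so D = 4.
The 6 still-open variables together cover exactly {2, 3, 5, 6, 7, 8} — 6 values for 6 variables — and 8 appears only in F's list, so F = 8.
Among the 5 still-open variables, 2 fits only A (and all 5 values in {2, 3, 5, 6, 7} must be used), so A = 2.

A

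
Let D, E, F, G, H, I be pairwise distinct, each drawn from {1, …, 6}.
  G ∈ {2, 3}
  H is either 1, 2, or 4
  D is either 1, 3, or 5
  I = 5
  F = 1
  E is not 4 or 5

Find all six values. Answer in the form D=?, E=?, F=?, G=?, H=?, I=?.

D=3, E=6, F=1, G=2, H=4, I=5

F's domain is down to {1}, so F = 1. Eliminate 1 elsewhere: D, E, H.
I's domain is down to {5}, so I = 5. So D can't be 5.
D must be 3 (only option left). Eliminate 3 elsewhere: E, G.
That leaves G = 2. Eliminate 2 elsewhere: E, H.
H has just one choice, so H = 4.
E must be 6 (only option left).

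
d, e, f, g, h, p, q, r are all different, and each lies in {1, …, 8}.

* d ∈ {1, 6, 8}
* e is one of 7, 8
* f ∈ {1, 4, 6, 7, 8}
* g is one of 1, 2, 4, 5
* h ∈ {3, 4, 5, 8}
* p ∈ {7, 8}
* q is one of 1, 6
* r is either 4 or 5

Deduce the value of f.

4

Among the 8 variables, 2 fits only g (and all 8 values in {1, 2, 3, 4, 5, 6, 7, 8} must be used), so g = 2.
The 7 still-open variables draw from only 7 values {1, 3, 4, 5, 6, 7, 8}, so each is used; only h can be 3, hence h = 3.
The 6 still-open variables together cover exactly {1, 4, 5, 6, 7, 8} — 6 values for 6 variables — and 5 appears only in r's list, so r = 5.
Among the 5 still-open variables, 4 fits only f (and all 5 values in {1, 4, 6, 7, 8} must be used), so f = 4.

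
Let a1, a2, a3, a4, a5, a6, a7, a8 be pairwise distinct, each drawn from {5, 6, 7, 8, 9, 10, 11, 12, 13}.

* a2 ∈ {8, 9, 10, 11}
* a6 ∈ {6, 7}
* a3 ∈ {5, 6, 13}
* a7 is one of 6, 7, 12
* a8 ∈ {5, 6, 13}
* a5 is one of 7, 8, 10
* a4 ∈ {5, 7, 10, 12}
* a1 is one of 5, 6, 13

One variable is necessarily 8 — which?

a5

a1, a3, a8 share exactly the 3 values {5, 6, 13}; by pigeonhole those values go to them, so strike 5, 6, 13 from a4, a6, a7.
That leaves a6 = 7. Strike 7 from a4, a5, a7.
a7 must be 12 (only option left). So a4 can't be 12.
a4's domain is down to {10}, so a4 = 10. Strike 10 from a2, a5.
So 8 goes to a5.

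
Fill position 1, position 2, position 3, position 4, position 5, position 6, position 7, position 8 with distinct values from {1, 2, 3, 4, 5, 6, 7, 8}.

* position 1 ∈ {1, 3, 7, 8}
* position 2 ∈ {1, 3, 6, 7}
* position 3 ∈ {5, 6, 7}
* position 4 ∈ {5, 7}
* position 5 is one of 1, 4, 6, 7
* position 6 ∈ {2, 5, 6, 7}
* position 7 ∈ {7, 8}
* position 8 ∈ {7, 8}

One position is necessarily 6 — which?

The 8 variables draw from only 8 values {1, 2, 3, 4, 5, 6, 7, 8}, so each is used; only position 6 can be 2, hence position 6 = 2.
The 7 still-open variables draw from only 7 values {1, 3, 4, 5, 6, 7, 8}, so each is used; only position 5 can be 4, hence position 5 = 4.
The 2 variables position 7 and position 8 are confined to {7, 8}, which locks those values in; drop them from position 1, position 2, position 3, position 4.
position 4 must be 5 (only option left). So position 3 can't be 5.
So 6 goes to position 3.

position 3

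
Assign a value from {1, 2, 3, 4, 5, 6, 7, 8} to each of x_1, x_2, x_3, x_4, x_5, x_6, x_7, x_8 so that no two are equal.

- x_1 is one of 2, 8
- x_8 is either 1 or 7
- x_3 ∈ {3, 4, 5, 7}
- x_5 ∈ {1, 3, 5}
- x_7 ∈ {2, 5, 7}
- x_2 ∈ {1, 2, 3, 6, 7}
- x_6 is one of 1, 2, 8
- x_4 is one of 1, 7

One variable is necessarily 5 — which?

x_7

Among the 8 variables, 4 fits only x_3 (and all 8 values in {1, 2, 3, 4, 5, 6, 7, 8} must be used), so x_3 = 4.
The 7 still-open variables together cover exactly {1, 2, 3, 5, 6, 7, 8} — 7 values for 7 variables — and 6 appears only in x_2's list, so x_2 = 6.
The 6 still-open variables draw from only 6 values {1, 2, 3, 5, 7, 8}, so each is used; only x_5 can be 3, hence x_5 = 3.
The 5 still-open variables together cover exactly {1, 2, 5, 7, 8} — 5 values for 5 variables — and 5 appears only in x_7's list, so x_7 = 5.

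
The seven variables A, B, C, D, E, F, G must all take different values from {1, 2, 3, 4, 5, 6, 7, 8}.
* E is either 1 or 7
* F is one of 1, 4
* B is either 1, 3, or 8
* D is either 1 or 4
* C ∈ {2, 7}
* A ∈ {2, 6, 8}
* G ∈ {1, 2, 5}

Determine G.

D and F between them cover only {1, 4} — a naked pair. Remove those values from B, E, G.
E's domain is down to {7}, so E = 7. Eliminate 7 elsewhere: C.
C has just one choice, so C = 2. So A, G can't be 2.
So G = 5.

5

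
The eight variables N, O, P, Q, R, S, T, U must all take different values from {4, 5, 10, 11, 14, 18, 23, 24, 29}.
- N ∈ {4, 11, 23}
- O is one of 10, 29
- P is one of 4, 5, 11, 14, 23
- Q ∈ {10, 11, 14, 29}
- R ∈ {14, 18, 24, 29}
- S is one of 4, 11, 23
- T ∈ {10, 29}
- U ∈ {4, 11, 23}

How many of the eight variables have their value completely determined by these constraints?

2

O and T between them cover only {10, 29} — a naked pair. Remove those values from Q, R.
The 3 variables N, S, U are confined to {4, 11, 23}, which locks those values in; drop them from P, Q.
Q has just one choice, so Q = 14. Remove 14 from P, R.
P must be 5 (only option left).
Determined: P=5, Q=14. The other variables each still have more than one consistent value. That makes 2.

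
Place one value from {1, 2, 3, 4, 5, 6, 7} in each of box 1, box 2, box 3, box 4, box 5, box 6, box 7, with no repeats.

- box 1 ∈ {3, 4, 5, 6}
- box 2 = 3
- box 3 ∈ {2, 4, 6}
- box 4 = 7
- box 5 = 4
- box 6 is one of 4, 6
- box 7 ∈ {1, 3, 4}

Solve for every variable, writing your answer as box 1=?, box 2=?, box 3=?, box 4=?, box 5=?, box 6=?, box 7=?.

box 2 has just one choice, so box 2 = 3. Strike 3 from box 1, box 7.
box 4's domain is down to {7}, so box 4 = 7.
box 5's domain is down to {4}, so box 5 = 4. Remove 4 from box 1, box 3, box 6, box 7.
box 6 must be 6 (only option left). Strike 6 from box 1, box 3.
box 7's domain is down to {1}, so box 7 = 1.
That leaves box 1 = 5.
box 3 must be 2 (only option left).

box 1=5, box 2=3, box 3=2, box 4=7, box 5=4, box 6=6, box 7=1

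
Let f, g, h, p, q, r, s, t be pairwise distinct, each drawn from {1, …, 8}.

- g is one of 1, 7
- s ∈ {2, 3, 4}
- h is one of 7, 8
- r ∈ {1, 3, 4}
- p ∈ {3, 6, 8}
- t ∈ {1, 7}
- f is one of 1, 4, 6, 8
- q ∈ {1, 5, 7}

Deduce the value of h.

8

The 8 variables together cover exactly {1, 2, 3, 4, 5, 6, 7, 8} — 8 values for 8 variables — and 2 appears only in s's list, so s = 2.
The 7 still-open variables together cover exactly {1, 3, 4, 5, 6, 7, 8} — 7 values for 7 variables — and 5 appears only in q's list, so q = 5.
g and t between them cover only {1, 7} — a naked pair. Remove those values from f, h, r.
So h = 8.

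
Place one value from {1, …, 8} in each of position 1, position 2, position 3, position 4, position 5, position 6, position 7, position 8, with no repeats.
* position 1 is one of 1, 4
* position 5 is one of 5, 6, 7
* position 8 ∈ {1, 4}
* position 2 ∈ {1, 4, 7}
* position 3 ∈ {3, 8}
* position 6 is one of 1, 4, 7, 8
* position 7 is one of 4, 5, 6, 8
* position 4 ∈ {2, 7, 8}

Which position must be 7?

position 2

Among the 8 variables, 2 fits only position 4 (and all 8 values in {1, 2, 3, 4, 5, 6, 7, 8} must be used), so position 4 = 2.
Among the 7 still-open variables, 3 fits only position 3 (and all 7 values in {1, 3, 4, 5, 6, 7, 8} must be used), so position 3 = 3.
position 1 and position 8 share exactly the 2 values {1, 4}; by pigeonhole those values go to them, so strike 1, 4 from position 2, position 6, position 7.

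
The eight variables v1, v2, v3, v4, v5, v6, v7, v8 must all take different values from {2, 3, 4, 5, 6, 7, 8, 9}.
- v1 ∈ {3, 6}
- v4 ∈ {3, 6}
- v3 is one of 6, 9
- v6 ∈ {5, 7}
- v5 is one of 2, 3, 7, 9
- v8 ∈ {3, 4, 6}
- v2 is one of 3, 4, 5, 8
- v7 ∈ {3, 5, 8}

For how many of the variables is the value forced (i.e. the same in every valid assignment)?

4

The 8 variables together cover exactly {2, 3, 4, 5, 6, 7, 8, 9} — 8 values for 8 variables — and 2 appears only in v5's list, so v5 = 2.
Among the 7 still-open variables, 7 fits only v6 (and all 7 values in {3, 4, 5, 6, 7, 8, 9} must be used), so v6 = 7.
Among the 6 still-open variables, 9 fits only v3 (and all 6 values in {3, 4, 5, 6, 8, 9} must be used), so v3 = 9.
v1 and v4 between them cover only {3, 6} — a naked pair. Remove those values from v2, v7, v8.
v8's domain is down to {4}, so v8 = 4. So v2 can't be 4.
Determined: v3=9, v5=2, v6=7, v8=4. The other variables each still have more than one consistent value. That makes 4.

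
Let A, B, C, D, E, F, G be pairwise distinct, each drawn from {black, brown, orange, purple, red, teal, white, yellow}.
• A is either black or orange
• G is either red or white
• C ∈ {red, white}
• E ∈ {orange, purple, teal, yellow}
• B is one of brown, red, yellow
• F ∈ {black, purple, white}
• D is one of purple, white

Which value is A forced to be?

C and G between them cover only {red, white} — a naked pair. Remove those values from B, D, F.
D must be purple (only option left). Remove purple from E, F.
F must be black (only option left). Eliminate black elsewhere: A.
So A = orange.

orange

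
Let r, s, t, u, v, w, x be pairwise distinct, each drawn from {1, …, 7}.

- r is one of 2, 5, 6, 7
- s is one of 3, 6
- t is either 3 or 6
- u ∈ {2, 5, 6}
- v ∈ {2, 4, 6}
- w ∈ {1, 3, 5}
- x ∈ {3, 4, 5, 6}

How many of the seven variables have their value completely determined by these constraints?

2

Among the 7 variables, 1 fits only w (and all 7 values in {1, 2, 3, 4, 5, 6, 7} must be used), so w = 1.
The 6 still-open variables draw from only 6 values {2, 3, 4, 5, 6, 7}, so each is used; only r can be 7, hence r = 7.
s and t between them cover only {3, 6} — a naked pair. Remove those values from u, v, x.
Determined: r=7, w=1. The other variables each still have more than one consistent value. That makes 2.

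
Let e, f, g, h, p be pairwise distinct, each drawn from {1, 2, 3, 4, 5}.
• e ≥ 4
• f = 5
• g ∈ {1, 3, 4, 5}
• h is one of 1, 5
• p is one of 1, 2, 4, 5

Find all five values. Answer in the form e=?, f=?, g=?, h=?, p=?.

e=4, f=5, g=3, h=1, p=2

f has just one choice, so f = 5. Remove 5 from e, g, h, p.
h's domain is down to {1}, so h = 1. Strike 1 from g, p.
e's domain is down to {4}, so e = 4. So g, p can't be 4.
That leaves g = 3.
p must be 2 (only option left).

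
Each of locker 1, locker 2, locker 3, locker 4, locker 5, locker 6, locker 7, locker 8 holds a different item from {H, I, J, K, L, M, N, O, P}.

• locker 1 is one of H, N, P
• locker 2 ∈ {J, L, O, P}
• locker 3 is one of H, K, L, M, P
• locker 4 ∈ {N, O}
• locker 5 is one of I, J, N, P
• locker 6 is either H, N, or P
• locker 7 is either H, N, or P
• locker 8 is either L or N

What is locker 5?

The 3 variables locker 1, locker 6, locker 7 are confined to {H, N, P}, which locks those values in; drop them from locker 2, locker 3, locker 4, locker 5, locker 8.
locker 4 must be O (only option left). So locker 2 can't be O.
locker 8 has just one choice, so locker 8 = L. Eliminate L elsewhere: locker 2, locker 3.
That leaves locker 2 = J. Eliminate J elsewhere: locker 5.
So locker 5 = I.

I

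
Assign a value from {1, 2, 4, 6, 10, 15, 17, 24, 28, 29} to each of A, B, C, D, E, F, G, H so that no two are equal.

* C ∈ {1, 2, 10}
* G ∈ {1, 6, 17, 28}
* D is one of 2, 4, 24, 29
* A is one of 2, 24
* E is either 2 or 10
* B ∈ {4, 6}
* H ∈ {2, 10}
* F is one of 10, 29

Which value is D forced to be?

4

The 2 variables E and H are confined to {2, 10}, which locks those values in; drop them from A, C, D, F.
A's domain is down to {24}, so A = 24. Remove 24 from D.
C's domain is down to {1}, so C = 1. Remove 1 from G.
F has just one choice, so F = 29. Remove 29 from D.
So D = 4.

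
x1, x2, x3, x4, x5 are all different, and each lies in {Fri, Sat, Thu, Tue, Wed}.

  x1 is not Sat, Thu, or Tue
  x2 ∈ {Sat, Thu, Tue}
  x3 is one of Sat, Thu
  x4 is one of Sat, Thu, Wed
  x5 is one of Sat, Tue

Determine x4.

Among the 5 variables, Fri fits only x1 (and all 5 values in {Fri, Sat, Thu, Tue, Wed} must be used), so x1 = Fri.
Among the 4 still-open variables, Wed fits only x4 (and all 4 values in {Sat, Thu, Tue, Wed} must be used), so x4 = Wed.

Wed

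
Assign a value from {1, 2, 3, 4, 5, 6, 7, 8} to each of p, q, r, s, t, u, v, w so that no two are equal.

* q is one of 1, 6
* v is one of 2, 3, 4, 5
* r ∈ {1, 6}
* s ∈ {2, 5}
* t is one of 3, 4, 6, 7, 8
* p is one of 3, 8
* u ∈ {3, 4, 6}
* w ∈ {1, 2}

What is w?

2

The 8 variables draw from only 8 values {1, 2, 3, 4, 5, 6, 7, 8}, so each is used; only t can be 7, hence t = 7.
The 7 still-open variables draw from only 7 values {1, 2, 3, 4, 5, 6, 8}, so each is used; only p can be 8, hence p = 8.
The 2 variables q and r are confined to {1, 6}, which locks those values in; drop them from u, w.
So w = 2.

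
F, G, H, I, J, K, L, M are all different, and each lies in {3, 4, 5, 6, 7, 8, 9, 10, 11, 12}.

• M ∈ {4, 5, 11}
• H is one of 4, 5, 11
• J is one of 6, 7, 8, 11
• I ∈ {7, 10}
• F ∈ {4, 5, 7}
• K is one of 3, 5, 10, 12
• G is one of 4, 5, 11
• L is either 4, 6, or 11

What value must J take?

8

G, H, M share exactly the 3 values {4, 5, 11}; by pigeonhole those values go to them, so strike 4, 5, 11 from F, J, K, L.
F's domain is down to {7}, so F = 7. Eliminate 7 elsewhere: I, J.
I must be 10 (only option left). Eliminate 10 elsewhere: K.
L's domain is down to {6}, so L = 6. So J can't be 6.
So J = 8.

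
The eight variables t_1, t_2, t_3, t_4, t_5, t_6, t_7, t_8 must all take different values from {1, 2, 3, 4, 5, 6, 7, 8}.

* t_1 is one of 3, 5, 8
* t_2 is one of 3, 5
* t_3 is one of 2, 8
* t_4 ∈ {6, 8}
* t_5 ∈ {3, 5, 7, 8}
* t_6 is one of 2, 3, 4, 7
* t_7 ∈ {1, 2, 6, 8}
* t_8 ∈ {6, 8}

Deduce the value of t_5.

7

The 8 variables draw from only 8 values {1, 2, 3, 4, 5, 6, 7, 8}, so each is used; only t_7 can be 1, hence t_7 = 1.
The 7 still-open variables draw from only 7 values {2, 3, 4, 5, 6, 7, 8}, so each is used; only t_6 can be 4, hence t_6 = 4.
Among the 6 still-open variables, 2 fits only t_3 (and all 6 values in {2, 3, 5, 6, 7, 8} must be used), so t_3 = 2.
The 5 still-open variables together cover exactly {3, 5, 6, 7, 8} — 5 values for 5 variables — and 7 appears only in t_5's list, so t_5 = 7.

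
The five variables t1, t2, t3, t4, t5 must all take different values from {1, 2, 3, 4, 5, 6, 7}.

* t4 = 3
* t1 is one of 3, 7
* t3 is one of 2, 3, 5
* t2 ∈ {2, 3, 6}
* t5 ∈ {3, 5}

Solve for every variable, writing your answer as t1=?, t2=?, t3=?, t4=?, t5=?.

t4 has just one choice, so t4 = 3. Strike 3 from t1, t2, t3, t5.
t5's domain is down to {5}, so t5 = 5. Strike 5 from t3.
t1 must be 7 (only option left).
t3's domain is down to {2}, so t3 = 2. Remove 2 from t2.
t2's domain is down to {6}, so t2 = 6.

t1=7, t2=6, t3=2, t4=3, t5=5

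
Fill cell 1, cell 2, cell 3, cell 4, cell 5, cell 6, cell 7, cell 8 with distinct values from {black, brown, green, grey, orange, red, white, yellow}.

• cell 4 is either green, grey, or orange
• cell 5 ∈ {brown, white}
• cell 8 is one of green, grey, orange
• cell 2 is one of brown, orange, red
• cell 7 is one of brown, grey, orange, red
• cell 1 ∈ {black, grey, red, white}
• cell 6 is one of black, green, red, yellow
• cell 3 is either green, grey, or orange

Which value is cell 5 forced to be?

The 8 variables together cover exactly {black, brown, green, grey, orange, red, white, yellow} — 8 values for 8 variables — and yellow appears only in cell 6's list, so cell 6 = yellow.
The 7 still-open variables draw from only 7 values {black, brown, green, grey, orange, red, white}, so each is used; only cell 1 can be black, hence cell 1 = black.
The 6 still-open variables draw from only 6 values {brown, green, grey, orange, red, white}, so each is used; only cell 5 can be white, hence cell 5 = white.

white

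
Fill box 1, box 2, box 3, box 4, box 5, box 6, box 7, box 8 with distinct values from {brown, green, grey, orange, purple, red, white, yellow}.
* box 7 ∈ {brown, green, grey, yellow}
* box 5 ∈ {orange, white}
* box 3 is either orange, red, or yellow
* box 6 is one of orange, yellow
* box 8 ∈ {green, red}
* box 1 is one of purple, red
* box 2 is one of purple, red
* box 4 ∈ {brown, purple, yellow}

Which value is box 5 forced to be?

The 8 variables draw from only 8 values {brown, green, grey, orange, purple, red, white, yellow}, so each is used; only box 7 can be grey, hence box 7 = grey.
The 7 still-open variables together cover exactly {brown, green, orange, purple, red, white, yellow} — 7 values for 7 variables — and brown appears only in box 4's list, so box 4 = brown.
The 6 still-open variables together cover exactly {green, orange, purple, red, white, yellow} — 6 values for 6 variables — and green appears only in box 8's list, so box 8 = green.
The 5 still-open variables together cover exactly {orange, purple, red, white, yellow} — 5 values for 5 variables — and white appears only in box 5's list, so box 5 = white.

white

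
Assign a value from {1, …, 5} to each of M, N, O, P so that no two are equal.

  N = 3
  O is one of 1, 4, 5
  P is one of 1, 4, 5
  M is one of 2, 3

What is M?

N's domain is down to {3}, so N = 3. Strike 3 from M.
So M = 2.

2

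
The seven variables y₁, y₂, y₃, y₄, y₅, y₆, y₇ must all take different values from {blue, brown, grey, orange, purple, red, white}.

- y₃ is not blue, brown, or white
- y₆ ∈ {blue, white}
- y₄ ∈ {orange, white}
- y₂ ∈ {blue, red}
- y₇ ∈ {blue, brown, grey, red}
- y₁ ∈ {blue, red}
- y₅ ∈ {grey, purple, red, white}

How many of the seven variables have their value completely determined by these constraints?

Among the 7 variables, brown fits only y₇ (and all 7 values in {blue, brown, grey, orange, purple, red, white} must be used), so y₇ = brown.
The 2 variables y₁ and y₂ are confined to {blue, red}, which locks those values in; drop them from y₃, y₅, y₆.
y₆ has just one choice, so y₆ = white. So y₄, y₅ can't be white.
That leaves y₄ = orange. Strike orange from y₃.
Determined: y₄=orange, y₆=white, y₇=brown. The other variables each still have more than one consistent value. That makes 3.

3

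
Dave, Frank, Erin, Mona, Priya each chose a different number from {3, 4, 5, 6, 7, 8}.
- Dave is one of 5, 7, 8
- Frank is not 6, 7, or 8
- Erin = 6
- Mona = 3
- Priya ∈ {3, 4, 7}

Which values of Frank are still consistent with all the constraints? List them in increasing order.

Erin has just one choice, so Erin = 6.
Mona must be 3 (only option left). Strike 3 from Frank, Priya.
No further eliminations apply; Frank can still be any of 4, 5.

4, 5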